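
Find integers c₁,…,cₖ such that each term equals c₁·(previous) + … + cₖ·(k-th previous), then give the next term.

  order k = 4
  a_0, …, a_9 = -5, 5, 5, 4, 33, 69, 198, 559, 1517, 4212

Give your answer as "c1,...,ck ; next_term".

2,2,1,-2 ; 11621

  a_4 = 2·4 + 2·5 + 1·5 + -2·-5 = 33
  a_5 = 2·33 + 2·4 + 1·5 + -2·5 = 69
  a_6 = 2·69 + 2·33 + 1·4 + -2·5 = 198
  a_7 = 2·198 + 2·69 + 1·33 + -2·4 = 559
  a_8 = 2·559 + 2·198 + 1·69 + -2·33 = 1517
  a_9 = 2·1517 + 2·559 + 1·198 + -2·69 = 4212
  a_10 = 2·4212 + 2·1517 + 1·559 + -2·198 = 11621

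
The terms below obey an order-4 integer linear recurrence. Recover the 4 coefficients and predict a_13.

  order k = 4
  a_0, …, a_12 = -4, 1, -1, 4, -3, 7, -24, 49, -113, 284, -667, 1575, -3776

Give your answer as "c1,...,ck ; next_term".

-2,0,-3,-2 ; 8985

  a_4 = -2·4 + 0·-1 + -3·1 + -2·-4 = -3
  a_5 = -2·-3 + 0·4 + -3·-1 + -2·1 = 7
  a_6 = -2·7 + 0·-3 + -3·4 + -2·-1 = -24
  a_7 = -2·-24 + 0·7 + -3·-3 + -2·4 = 49
  a_8 = -2·49 + 0·-24 + -3·7 + -2·-3 = -113
  a_9 = -2·-113 + 0·49 + -3·-24 + -2·7 = 284
  a_10 = -2·284 + 0·-113 + -3·49 + -2·-24 = -667
  a_11 = -2·-667 + 0·284 + -3·-113 + -2·49 = 1575
  a_12 = -2·1575 + 0·-667 + -3·284 + -2·-113 = -3776
  a_13 = -2·-3776 + 0·1575 + -3·-667 + -2·284 = 8985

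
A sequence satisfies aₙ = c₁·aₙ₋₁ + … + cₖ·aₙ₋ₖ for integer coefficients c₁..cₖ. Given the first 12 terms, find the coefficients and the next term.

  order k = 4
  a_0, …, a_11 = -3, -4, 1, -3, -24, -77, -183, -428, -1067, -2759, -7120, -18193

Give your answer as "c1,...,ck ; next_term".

3,-2,1,3 ; -46299

  a_4 = 3·-3 + -2·1 + 1·-4 + 3·-3 = -24
  a_5 = 3·-24 + -2·-3 + 1·1 + 3·-4 = -77
  a_6 = 3·-77 + -2·-24 + 1·-3 + 3·1 = -183
  a_7 = 3·-183 + -2·-77 + 1·-24 + 3·-3 = -428
  a_8 = 3·-428 + -2·-183 + 1·-77 + 3·-24 = -1067
  a_9 = 3·-1067 + -2·-428 + 1·-183 + 3·-77 = -2759
  a_10 = 3·-2759 + -2·-1067 + 1·-428 + 3·-183 = -7120
  a_11 = 3·-7120 + -2·-2759 + 1·-1067 + 3·-428 = -18193
  a_12 = 3·-18193 + -2·-7120 + 1·-2759 + 3·-1067 = -46299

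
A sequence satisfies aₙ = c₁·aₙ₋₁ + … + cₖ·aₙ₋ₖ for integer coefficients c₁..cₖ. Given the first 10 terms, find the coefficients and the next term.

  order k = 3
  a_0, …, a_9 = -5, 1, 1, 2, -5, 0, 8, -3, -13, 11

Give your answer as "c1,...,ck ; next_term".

-1,-2,-1 ; 18

  a_3 = -1·1 + -2·1 + -1·-5 = 2
  a_4 = -1·2 + -2·1 + -1·1 = -5
  a_5 = -1·-5 + -2·2 + -1·1 = 0
  a_6 = -1·0 + -2·-5 + -1·2 = 8
  a_7 = -1·8 + -2·0 + -1·-5 = -3
  a_8 = -1·-3 + -2·8 + -1·0 = -13
  a_9 = -1·-13 + -2·-3 + -1·8 = 11
  a_10 = -1·11 + -2·-13 + -1·-3 = 18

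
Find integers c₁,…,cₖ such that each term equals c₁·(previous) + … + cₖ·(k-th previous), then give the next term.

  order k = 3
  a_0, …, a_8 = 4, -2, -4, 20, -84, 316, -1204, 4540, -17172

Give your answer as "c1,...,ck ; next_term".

-3,4,4 ; 64860

  a_3 = -3·-4 + 4·-2 + 4·4 = 20
  a_4 = -3·20 + 4·-4 + 4·-2 = -84
  a_5 = -3·-84 + 4·20 + 4·-4 = 316
  a_6 = -3·316 + 4·-84 + 4·20 = -1204
  a_7 = -3·-1204 + 4·316 + 4·-84 = 4540
  a_8 = -3·4540 + 4·-1204 + 4·316 = -17172
  a_9 = -3·-17172 + 4·4540 + 4·-1204 = 64860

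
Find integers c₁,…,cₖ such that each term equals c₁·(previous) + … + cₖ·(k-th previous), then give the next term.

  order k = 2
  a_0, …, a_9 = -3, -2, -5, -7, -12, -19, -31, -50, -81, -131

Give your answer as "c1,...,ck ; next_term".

  a_2 = 1·-2 + 1·-3 = -5
  a_3 = 1·-5 + 1·-2 = -7
  a_4 = 1·-7 + 1·-5 = -12
  a_5 = 1·-12 + 1·-7 = -19
  a_6 = 1·-19 + 1·-12 = -31
  a_7 = 1·-31 + 1·-19 = -50
  a_8 = 1·-50 + 1·-31 = -81
  a_9 = 1·-81 + 1·-50 = -131
  a_10 = 1·-131 + 1·-81 = -212

1,1 ; -212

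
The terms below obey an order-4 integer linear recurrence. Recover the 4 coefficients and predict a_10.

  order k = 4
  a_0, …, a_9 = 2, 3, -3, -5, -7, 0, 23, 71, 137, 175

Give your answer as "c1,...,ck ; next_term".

  a_4 = 3·-5 + -3·-3 + -1·3 + 1·2 = -7
  a_5 = 3·-7 + -3·-5 + -1·-3 + 1·3 = 0
  a_6 = 3·0 + -3·-7 + -1·-5 + 1·-3 = 23
  a_7 = 3·23 + -3·0 + -1·-7 + 1·-5 = 71
  a_8 = 3·71 + -3·23 + -1·0 + 1·-7 = 137
  a_9 = 3·137 + -3·71 + -1·23 + 1·0 = 175
  a_10 = 3·175 + -3·137 + -1·71 + 1·23 = 66

3,-3,-1,1 ; 66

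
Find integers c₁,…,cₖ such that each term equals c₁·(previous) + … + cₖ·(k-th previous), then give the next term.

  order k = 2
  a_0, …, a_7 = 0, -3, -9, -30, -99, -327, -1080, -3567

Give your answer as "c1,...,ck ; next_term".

  a_2 = 3·-3 + 1·0 = -9
  a_3 = 3·-9 + 1·-3 = -30
  a_4 = 3·-30 + 1·-9 = -99
  a_5 = 3·-99 + 1·-30 = -327
  a_6 = 3·-327 + 1·-99 = -1080
  a_7 = 3·-1080 + 1·-327 = -3567
  a_8 = 3·-3567 + 1·-1080 = -11781

3,1 ; -11781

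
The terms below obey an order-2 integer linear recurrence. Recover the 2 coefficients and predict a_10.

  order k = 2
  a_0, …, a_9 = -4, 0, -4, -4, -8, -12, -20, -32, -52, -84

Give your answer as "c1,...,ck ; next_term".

  a_2 = 1·0 + 1·-4 = -4
  a_3 = 1·-4 + 1·0 = -4
  a_4 = 1·-4 + 1·-4 = -8
  a_5 = 1·-8 + 1·-4 = -12
  a_6 = 1·-12 + 1·-8 = -20
  a_7 = 1·-20 + 1·-12 = -32
  a_8 = 1·-32 + 1·-20 = -52
  a_9 = 1·-52 + 1·-32 = -84
  a_10 = 1·-84 + 1·-52 = -136

1,1 ; -136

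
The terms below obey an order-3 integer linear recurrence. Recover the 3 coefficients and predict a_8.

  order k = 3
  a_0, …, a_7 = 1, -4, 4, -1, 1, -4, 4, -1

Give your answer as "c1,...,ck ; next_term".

  a_3 = -1·4 + -1·-4 + -1·1 = -1
  a_4 = -1·-1 + -1·4 + -1·-4 = 1
  a_5 = -1·1 + -1·-1 + -1·4 = -4
  a_6 = -1·-4 + -1·1 + -1·-1 = 4
  a_7 = -1·4 + -1·-4 + -1·1 = -1
  a_8 = -1·-1 + -1·4 + -1·-4 = 1

-1,-1,-1 ; 1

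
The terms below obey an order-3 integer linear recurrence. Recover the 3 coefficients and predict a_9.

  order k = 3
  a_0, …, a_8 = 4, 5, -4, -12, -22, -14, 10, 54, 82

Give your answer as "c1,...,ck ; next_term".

  a_3 = 1·-4 + 0·5 + -2·4 = -12
  a_4 = 1·-12 + 0·-4 + -2·5 = -22
  a_5 = 1·-22 + 0·-12 + -2·-4 = -14
  a_6 = 1·-14 + 0·-22 + -2·-12 = 10
  a_7 = 1·10 + 0·-14 + -2·-22 = 54
  a_8 = 1·54 + 0·10 + -2·-14 = 82
  a_9 = 1·82 + 0·54 + -2·10 = 62

1,0,-2 ; 62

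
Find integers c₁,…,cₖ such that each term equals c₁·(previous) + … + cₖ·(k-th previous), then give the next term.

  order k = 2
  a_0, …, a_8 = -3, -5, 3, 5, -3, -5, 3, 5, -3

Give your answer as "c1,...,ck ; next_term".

0,-1 ; -5

  a_2 = 0·-5 + -1·-3 = 3
  a_3 = 0·3 + -1·-5 = 5
  a_4 = 0·5 + -1·3 = -3
  a_5 = 0·-3 + -1·5 = -5
  a_6 = 0·-5 + -1·-3 = 3
  a_7 = 0·3 + -1·-5 = 5
  a_8 = 0·5 + -1·3 = -3
  a_9 = 0·-3 + -1·5 = -5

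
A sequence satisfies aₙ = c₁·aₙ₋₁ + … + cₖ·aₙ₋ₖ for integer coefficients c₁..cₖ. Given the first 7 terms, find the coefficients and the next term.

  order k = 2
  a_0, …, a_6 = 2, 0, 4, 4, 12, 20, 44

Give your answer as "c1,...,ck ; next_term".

1,2 ; 84

  a_2 = 1·0 + 2·2 = 4
  a_3 = 1·4 + 2·0 = 4
  a_4 = 1·4 + 2·4 = 12
  a_5 = 1·12 + 2·4 = 20
  a_6 = 1·20 + 2·12 = 44
  a_7 = 1·44 + 2·20 = 84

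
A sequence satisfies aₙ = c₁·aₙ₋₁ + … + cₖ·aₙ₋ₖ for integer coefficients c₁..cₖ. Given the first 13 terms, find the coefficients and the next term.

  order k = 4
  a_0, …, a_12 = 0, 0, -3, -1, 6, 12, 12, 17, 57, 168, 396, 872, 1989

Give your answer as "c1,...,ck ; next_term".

  a_4 = 3·-1 + -3·-3 + 3·0 + 1·0 = 6
  a_5 = 3·6 + -3·-1 + 3·-3 + 1·0 = 12
  a_6 = 3·12 + -3·6 + 3·-1 + 1·-3 = 12
  a_7 = 3·12 + -3·12 + 3·6 + 1·-1 = 17
  a_8 = 3·17 + -3·12 + 3·12 + 1·6 = 57
  a_9 = 3·57 + -3·17 + 3·12 + 1·12 = 168
  a_10 = 3·168 + -3·57 + 3·17 + 1·12 = 396
  a_11 = 3·396 + -3·168 + 3·57 + 1·17 = 872
  a_12 = 3·872 + -3·396 + 3·168 + 1·57 = 1989
  a_13 = 3·1989 + -3·872 + 3·396 + 1·168 = 4707

3,-3,3,1 ; 4707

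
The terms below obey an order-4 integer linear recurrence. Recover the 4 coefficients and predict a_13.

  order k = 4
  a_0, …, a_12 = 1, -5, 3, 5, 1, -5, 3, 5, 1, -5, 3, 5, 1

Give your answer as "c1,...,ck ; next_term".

  a_4 = 0·5 + 0·3 + 0·-5 + 1·1 = 1
  a_5 = 0·1 + 0·5 + 0·3 + 1·-5 = -5
  a_6 = 0·-5 + 0·1 + 0·5 + 1·3 = 3
  a_7 = 0·3 + 0·-5 + 0·1 + 1·5 = 5
  a_8 = 0·5 + 0·3 + 0·-5 + 1·1 = 1
  a_9 = 0·1 + 0·5 + 0·3 + 1·-5 = -5
  a_10 = 0·-5 + 0·1 + 0·5 + 1·3 = 3
  a_11 = 0·3 + 0·-5 + 0·1 + 1·5 = 5
  a_12 = 0·5 + 0·3 + 0·-5 + 1·1 = 1
  a_13 = 0·1 + 0·5 + 0·3 + 1·-5 = -5

0,0,0,1 ; -5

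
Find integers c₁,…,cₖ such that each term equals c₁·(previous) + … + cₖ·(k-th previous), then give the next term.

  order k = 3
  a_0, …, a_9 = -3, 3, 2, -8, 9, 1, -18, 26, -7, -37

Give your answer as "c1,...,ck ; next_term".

-1,-1,1 ; 70

  a_3 = -1·2 + -1·3 + 1·-3 = -8
  a_4 = -1·-8 + -1·2 + 1·3 = 9
  a_5 = -1·9 + -1·-8 + 1·2 = 1
  a_6 = -1·1 + -1·9 + 1·-8 = -18
  a_7 = -1·-18 + -1·1 + 1·9 = 26
  a_8 = -1·26 + -1·-18 + 1·1 = -7
  a_9 = -1·-7 + -1·26 + 1·-18 = -37
  a_10 = -1·-37 + -1·-7 + 1·26 = 70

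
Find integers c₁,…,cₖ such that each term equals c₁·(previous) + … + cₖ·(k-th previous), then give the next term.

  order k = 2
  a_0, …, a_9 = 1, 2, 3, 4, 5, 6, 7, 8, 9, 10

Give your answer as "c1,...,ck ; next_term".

2,-1 ; 11

  a_2 = 2·2 + -1·1 = 3
  a_3 = 2·3 + -1·2 = 4
  a_4 = 2·4 + -1·3 = 5
  a_5 = 2·5 + -1·4 = 6
  a_6 = 2·6 + -1·5 = 7
  a_7 = 2·7 + -1·6 = 8
  a_8 = 2·8 + -1·7 = 9
  a_9 = 2·9 + -1·8 = 10
  a_10 = 2·10 + -1·9 = 11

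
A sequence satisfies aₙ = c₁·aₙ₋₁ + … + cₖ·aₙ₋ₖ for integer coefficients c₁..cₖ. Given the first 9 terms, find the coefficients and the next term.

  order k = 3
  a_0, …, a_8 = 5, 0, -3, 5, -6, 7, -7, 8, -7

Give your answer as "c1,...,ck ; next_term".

  a_3 = 0·-3 + 2·0 + 1·5 = 5
  a_4 = 0·5 + 2·-3 + 1·0 = -6
  a_5 = 0·-6 + 2·5 + 1·-3 = 7
  a_6 = 0·7 + 2·-6 + 1·5 = -7
  a_7 = 0·-7 + 2·7 + 1·-6 = 8
  a_8 = 0·8 + 2·-7 + 1·7 = -7
  a_9 = 0·-7 + 2·8 + 1·-7 = 9

0,2,1 ; 9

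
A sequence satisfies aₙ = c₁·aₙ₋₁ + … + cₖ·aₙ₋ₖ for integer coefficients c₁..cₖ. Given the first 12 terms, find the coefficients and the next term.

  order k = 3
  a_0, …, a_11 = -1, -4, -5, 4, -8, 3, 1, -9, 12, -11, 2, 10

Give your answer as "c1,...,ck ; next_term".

-1,0,1 ; -21

  a_3 = -1·-5 + 0·-4 + 1·-1 = 4
  a_4 = -1·4 + 0·-5 + 1·-4 = -8
  a_5 = -1·-8 + 0·4 + 1·-5 = 3
  a_6 = -1·3 + 0·-8 + 1·4 = 1
  a_7 = -1·1 + 0·3 + 1·-8 = -9
  a_8 = -1·-9 + 0·1 + 1·3 = 12
  a_9 = -1·12 + 0·-9 + 1·1 = -11
  a_10 = -1·-11 + 0·12 + 1·-9 = 2
  a_11 = -1·2 + 0·-11 + 1·12 = 10
  a_12 = -1·10 + 0·2 + 1·-11 = -21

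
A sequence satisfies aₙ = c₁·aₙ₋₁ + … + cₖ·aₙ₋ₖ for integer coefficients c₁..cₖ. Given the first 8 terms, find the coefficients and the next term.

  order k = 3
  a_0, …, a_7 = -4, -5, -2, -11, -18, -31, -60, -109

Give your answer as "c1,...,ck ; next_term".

  a_3 = 1·-2 + 1·-5 + 1·-4 = -11
  a_4 = 1·-11 + 1·-2 + 1·-5 = -18
  a_5 = 1·-18 + 1·-11 + 1·-2 = -31
  a_6 = 1·-31 + 1·-18 + 1·-11 = -60
  a_7 = 1·-60 + 1·-31 + 1·-18 = -109
  a_8 = 1·-109 + 1·-60 + 1·-31 = -200

1,1,1 ; -200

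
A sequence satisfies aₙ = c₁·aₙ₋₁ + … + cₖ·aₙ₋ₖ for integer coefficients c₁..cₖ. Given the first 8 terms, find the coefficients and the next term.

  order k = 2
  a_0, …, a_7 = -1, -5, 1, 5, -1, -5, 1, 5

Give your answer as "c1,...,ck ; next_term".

0,-1 ; -1

  a_2 = 0·-5 + -1·-1 = 1
  a_3 = 0·1 + -1·-5 = 5
  a_4 = 0·5 + -1·1 = -1
  a_5 = 0·-1 + -1·5 = -5
  a_6 = 0·-5 + -1·-1 = 1
  a_7 = 0·1 + -1·-5 = 5
  a_8 = 0·5 + -1·1 = -1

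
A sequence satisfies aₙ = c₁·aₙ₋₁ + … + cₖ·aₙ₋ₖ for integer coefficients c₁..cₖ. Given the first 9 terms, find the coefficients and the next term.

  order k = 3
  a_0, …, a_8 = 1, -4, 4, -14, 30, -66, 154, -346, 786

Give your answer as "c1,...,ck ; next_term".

-1,2,-2 ; -1786

  a_3 = -1·4 + 2·-4 + -2·1 = -14
  a_4 = -1·-14 + 2·4 + -2·-4 = 30
  a_5 = -1·30 + 2·-14 + -2·4 = -66
  a_6 = -1·-66 + 2·30 + -2·-14 = 154
  a_7 = -1·154 + 2·-66 + -2·30 = -346
  a_8 = -1·-346 + 2·154 + -2·-66 = 786
  a_9 = -1·786 + 2·-346 + -2·154 = -1786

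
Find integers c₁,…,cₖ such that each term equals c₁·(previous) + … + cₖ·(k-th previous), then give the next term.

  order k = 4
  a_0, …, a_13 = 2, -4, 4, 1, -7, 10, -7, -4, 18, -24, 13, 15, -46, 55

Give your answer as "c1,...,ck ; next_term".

-1,-1,0,-1 ; -22

  a_4 = -1·1 + -1·4 + 0·-4 + -1·2 = -7
  a_5 = -1·-7 + -1·1 + 0·4 + -1·-4 = 10
  a_6 = -1·10 + -1·-7 + 0·1 + -1·4 = -7
  a_7 = -1·-7 + -1·10 + 0·-7 + -1·1 = -4
  a_8 = -1·-4 + -1·-7 + 0·10 + -1·-7 = 18
  a_9 = -1·18 + -1·-4 + 0·-7 + -1·10 = -24
  a_10 = -1·-24 + -1·18 + 0·-4 + -1·-7 = 13
  a_11 = -1·13 + -1·-24 + 0·18 + -1·-4 = 15
  a_12 = -1·15 + -1·13 + 0·-24 + -1·18 = -46
  a_13 = -1·-46 + -1·15 + 0·13 + -1·-24 = 55
  a_14 = -1·55 + -1·-46 + 0·15 + -1·13 = -22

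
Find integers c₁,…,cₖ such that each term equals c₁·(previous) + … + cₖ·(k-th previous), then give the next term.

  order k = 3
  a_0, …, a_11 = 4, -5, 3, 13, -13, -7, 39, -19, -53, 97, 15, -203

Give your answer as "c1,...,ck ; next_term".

0,-1,2 ; 179

  a_3 = 0·3 + -1·-5 + 2·4 = 13
  a_4 = 0·13 + -1·3 + 2·-5 = -13
  a_5 = 0·-13 + -1·13 + 2·3 = -7
  a_6 = 0·-7 + -1·-13 + 2·13 = 39
  a_7 = 0·39 + -1·-7 + 2·-13 = -19
  a_8 = 0·-19 + -1·39 + 2·-7 = -53
  a_9 = 0·-53 + -1·-19 + 2·39 = 97
  a_10 = 0·97 + -1·-53 + 2·-19 = 15
  a_11 = 0·15 + -1·97 + 2·-53 = -203
  a_12 = 0·-203 + -1·15 + 2·97 = 179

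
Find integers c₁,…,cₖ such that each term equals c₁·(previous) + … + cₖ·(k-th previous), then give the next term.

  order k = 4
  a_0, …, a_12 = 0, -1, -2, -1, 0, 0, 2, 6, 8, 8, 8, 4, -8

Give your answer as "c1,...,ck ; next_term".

  a_4 = 2·-1 + -2·-2 + 2·-1 + -2·0 = 0
  a_5 = 2·0 + -2·-1 + 2·-2 + -2·-1 = 0
  a_6 = 2·0 + -2·0 + 2·-1 + -2·-2 = 2
  a_7 = 2·2 + -2·0 + 2·0 + -2·-1 = 6
  a_8 = 2·6 + -2·2 + 2·0 + -2·0 = 8
  a_9 = 2·8 + -2·6 + 2·2 + -2·0 = 8
  a_10 = 2·8 + -2·8 + 2·6 + -2·2 = 8
  a_11 = 2·8 + -2·8 + 2·8 + -2·6 = 4
  a_12 = 2·4 + -2·8 + 2·8 + -2·8 = -8
  a_13 = 2·-8 + -2·4 + 2·8 + -2·8 = -24

2,-2,2,-2 ; -24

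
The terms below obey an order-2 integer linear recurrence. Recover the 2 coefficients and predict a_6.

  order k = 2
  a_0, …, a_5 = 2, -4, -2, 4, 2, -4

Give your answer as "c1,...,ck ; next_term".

  a_2 = 0·-4 + -1·2 = -2
  a_3 = 0·-2 + -1·-4 = 4
  a_4 = 0·4 + -1·-2 = 2
  a_5 = 0·2 + -1·4 = -4
  a_6 = 0·-4 + -1·2 = -2

0,-1 ; -2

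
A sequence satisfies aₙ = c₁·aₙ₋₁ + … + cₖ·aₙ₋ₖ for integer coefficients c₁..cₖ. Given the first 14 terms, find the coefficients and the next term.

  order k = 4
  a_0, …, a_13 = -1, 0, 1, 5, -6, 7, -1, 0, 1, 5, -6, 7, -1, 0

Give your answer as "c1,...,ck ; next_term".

  a_4 = -1·5 + 0·1 + 1·0 + 1·-1 = -6
  a_5 = -1·-6 + 0·5 + 1·1 + 1·0 = 7
  a_6 = -1·7 + 0·-6 + 1·5 + 1·1 = -1
  a_7 = -1·-1 + 0·7 + 1·-6 + 1·5 = 0
  a_8 = -1·0 + 0·-1 + 1·7 + 1·-6 = 1
  a_9 = -1·1 + 0·0 + 1·-1 + 1·7 = 5
  a_10 = -1·5 + 0·1 + 1·0 + 1·-1 = -6
  a_11 = -1·-6 + 0·5 + 1·1 + 1·0 = 7
  a_12 = -1·7 + 0·-6 + 1·5 + 1·1 = -1
  a_13 = -1·-1 + 0·7 + 1·-6 + 1·5 = 0
  a_14 = -1·0 + 0·-1 + 1·7 + 1·-6 = 1

-1,0,1,1 ; 1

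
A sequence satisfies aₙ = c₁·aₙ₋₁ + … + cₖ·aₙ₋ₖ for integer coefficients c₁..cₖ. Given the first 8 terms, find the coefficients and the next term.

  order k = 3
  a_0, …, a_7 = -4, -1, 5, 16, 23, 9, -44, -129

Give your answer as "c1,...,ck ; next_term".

  a_3 = 2·5 + -2·-1 + -1·-4 = 16
  a_4 = 2·16 + -2·5 + -1·-1 = 23
  a_5 = 2·23 + -2·16 + -1·5 = 9
  a_6 = 2·9 + -2·23 + -1·16 = -44
  a_7 = 2·-44 + -2·9 + -1·23 = -129
  a_8 = 2·-129 + -2·-44 + -1·9 = -179

2,-2,-1 ; -179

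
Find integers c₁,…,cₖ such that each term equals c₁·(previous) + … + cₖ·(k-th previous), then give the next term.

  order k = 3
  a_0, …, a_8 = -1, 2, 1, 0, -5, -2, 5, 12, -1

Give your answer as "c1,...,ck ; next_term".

0,-1,-2 ; -22

  a_3 = 0·1 + -1·2 + -2·-1 = 0
  a_4 = 0·0 + -1·1 + -2·2 = -5
  a_5 = 0·-5 + -1·0 + -2·1 = -2
  a_6 = 0·-2 + -1·-5 + -2·0 = 5
  a_7 = 0·5 + -1·-2 + -2·-5 = 12
  a_8 = 0·12 + -1·5 + -2·-2 = -1
  a_9 = 0·-1 + -1·12 + -2·5 = -22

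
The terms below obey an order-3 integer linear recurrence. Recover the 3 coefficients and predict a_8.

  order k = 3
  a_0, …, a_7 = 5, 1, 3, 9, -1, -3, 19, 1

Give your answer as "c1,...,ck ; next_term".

0,-1,2 ; -25

  a_3 = 0·3 + -1·1 + 2·5 = 9
  a_4 = 0·9 + -1·3 + 2·1 = -1
  a_5 = 0·-1 + -1·9 + 2·3 = -3
  a_6 = 0·-3 + -1·-1 + 2·9 = 19
  a_7 = 0·19 + -1·-3 + 2·-1 = 1
  a_8 = 0·1 + -1·19 + 2·-3 = -25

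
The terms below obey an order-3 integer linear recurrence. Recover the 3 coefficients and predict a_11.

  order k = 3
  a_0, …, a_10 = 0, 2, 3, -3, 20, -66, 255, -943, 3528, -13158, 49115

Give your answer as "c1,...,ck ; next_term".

-3,3,1 ; -183291

  a_3 = -3·3 + 3·2 + 1·0 = -3
  a_4 = -3·-3 + 3·3 + 1·2 = 20
  a_5 = -3·20 + 3·-3 + 1·3 = -66
  a_6 = -3·-66 + 3·20 + 1·-3 = 255
  a_7 = -3·255 + 3·-66 + 1·20 = -943
  a_8 = -3·-943 + 3·255 + 1·-66 = 3528
  a_9 = -3·3528 + 3·-943 + 1·255 = -13158
  a_10 = -3·-13158 + 3·3528 + 1·-943 = 49115
  a_11 = -3·49115 + 3·-13158 + 1·3528 = -183291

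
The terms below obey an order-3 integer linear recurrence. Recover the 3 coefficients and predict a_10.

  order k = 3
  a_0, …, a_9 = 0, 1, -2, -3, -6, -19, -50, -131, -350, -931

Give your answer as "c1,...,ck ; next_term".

2,1,2 ; -2474

  a_3 = 2·-2 + 1·1 + 2·0 = -3
  a_4 = 2·-3 + 1·-2 + 2·1 = -6
  a_5 = 2·-6 + 1·-3 + 2·-2 = -19
  a_6 = 2·-19 + 1·-6 + 2·-3 = -50
  a_7 = 2·-50 + 1·-19 + 2·-6 = -131
  a_8 = 2·-131 + 1·-50 + 2·-19 = -350
  a_9 = 2·-350 + 1·-131 + 2·-50 = -931
  a_10 = 2·-931 + 1·-350 + 2·-131 = -2474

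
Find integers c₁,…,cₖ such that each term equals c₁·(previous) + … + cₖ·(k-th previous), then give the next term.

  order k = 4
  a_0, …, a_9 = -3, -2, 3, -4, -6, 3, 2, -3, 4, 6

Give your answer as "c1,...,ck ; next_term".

  a_4 = 1·-4 + -1·3 + 1·-2 + -1·-3 = -6
  a_5 = 1·-6 + -1·-4 + 1·3 + -1·-2 = 3
  a_6 = 1·3 + -1·-6 + 1·-4 + -1·3 = 2
  a_7 = 1·2 + -1·3 + 1·-6 + -1·-4 = -3
  a_8 = 1·-3 + -1·2 + 1·3 + -1·-6 = 4
  a_9 = 1·4 + -1·-3 + 1·2 + -1·3 = 6
  a_10 = 1·6 + -1·4 + 1·-3 + -1·2 = -3

1,-1,1,-1 ; -3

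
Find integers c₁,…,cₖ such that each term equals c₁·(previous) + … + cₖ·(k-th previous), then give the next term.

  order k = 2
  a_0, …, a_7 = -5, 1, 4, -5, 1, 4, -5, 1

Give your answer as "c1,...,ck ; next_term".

  a_2 = -1·1 + -1·-5 = 4
  a_3 = -1·4 + -1·1 = -5
  a_4 = -1·-5 + -1·4 = 1
  a_5 = -1·1 + -1·-5 = 4
  a_6 = -1·4 + -1·1 = -5
  a_7 = -1·-5 + -1·4 = 1
  a_8 = -1·1 + -1·-5 = 4

-1,-1 ; 4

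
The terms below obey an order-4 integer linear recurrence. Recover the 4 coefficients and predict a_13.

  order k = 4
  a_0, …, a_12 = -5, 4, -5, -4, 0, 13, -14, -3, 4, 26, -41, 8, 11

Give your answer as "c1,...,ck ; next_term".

-1,-1,-1,1 ; 48

  a_4 = -1·-4 + -1·-5 + -1·4 + 1·-5 = 0
  a_5 = -1·0 + -1·-4 + -1·-5 + 1·4 = 13
  a_6 = -1·13 + -1·0 + -1·-4 + 1·-5 = -14
  a_7 = -1·-14 + -1·13 + -1·0 + 1·-4 = -3
  a_8 = -1·-3 + -1·-14 + -1·13 + 1·0 = 4
  a_9 = -1·4 + -1·-3 + -1·-14 + 1·13 = 26
  a_10 = -1·26 + -1·4 + -1·-3 + 1·-14 = -41
  a_11 = -1·-41 + -1·26 + -1·4 + 1·-3 = 8
  a_12 = -1·8 + -1·-41 + -1·26 + 1·4 = 11
  a_13 = -1·11 + -1·8 + -1·-41 + 1·26 = 48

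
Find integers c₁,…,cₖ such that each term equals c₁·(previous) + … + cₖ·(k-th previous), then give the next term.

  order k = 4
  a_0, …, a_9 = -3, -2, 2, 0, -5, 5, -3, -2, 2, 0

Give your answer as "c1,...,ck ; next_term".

-1,0,1,1 ; -5

  a_4 = -1·0 + 0·2 + 1·-2 + 1·-3 = -5
  a_5 = -1·-5 + 0·0 + 1·2 + 1·-2 = 5
  a_6 = -1·5 + 0·-5 + 1·0 + 1·2 = -3
  a_7 = -1·-3 + 0·5 + 1·-5 + 1·0 = -2
  a_8 = -1·-2 + 0·-3 + 1·5 + 1·-5 = 2
  a_9 = -1·2 + 0·-2 + 1·-3 + 1·5 = 0
  a_10 = -1·0 + 0·2 + 1·-2 + 1·-3 = -5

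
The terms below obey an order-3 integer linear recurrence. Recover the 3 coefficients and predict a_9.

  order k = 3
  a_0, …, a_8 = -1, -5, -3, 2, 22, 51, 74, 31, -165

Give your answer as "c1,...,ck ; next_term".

2,-1,-3 ; -583

  a_3 = 2·-3 + -1·-5 + -3·-1 = 2
  a_4 = 2·2 + -1·-3 + -3·-5 = 22
  a_5 = 2·22 + -1·2 + -3·-3 = 51
  a_6 = 2·51 + -1·22 + -3·2 = 74
  a_7 = 2·74 + -1·51 + -3·22 = 31
  a_8 = 2·31 + -1·74 + -3·51 = -165
  a_9 = 2·-165 + -1·31 + -3·74 = -583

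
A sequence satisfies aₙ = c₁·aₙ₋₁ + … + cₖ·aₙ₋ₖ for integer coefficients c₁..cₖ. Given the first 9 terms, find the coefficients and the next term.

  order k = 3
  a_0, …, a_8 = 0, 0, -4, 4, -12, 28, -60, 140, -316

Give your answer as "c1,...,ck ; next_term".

  a_3 = -1·-4 + 2·0 + -2·0 = 4
  a_4 = -1·4 + 2·-4 + -2·0 = -12
  a_5 = -1·-12 + 2·4 + -2·-4 = 28
  a_6 = -1·28 + 2·-12 + -2·4 = -60
  a_7 = -1·-60 + 2·28 + -2·-12 = 140
  a_8 = -1·140 + 2·-60 + -2·28 = -316
  a_9 = -1·-316 + 2·140 + -2·-60 = 716

-1,2,-2 ; 716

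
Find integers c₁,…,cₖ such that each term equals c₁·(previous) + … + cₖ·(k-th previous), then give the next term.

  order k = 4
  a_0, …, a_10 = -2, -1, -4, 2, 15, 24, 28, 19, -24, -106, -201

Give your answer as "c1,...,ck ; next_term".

  a_4 = 2·2 + -2·-4 + 1·-1 + -2·-2 = 15
  a_5 = 2·15 + -2·2 + 1·-4 + -2·-1 = 24
  a_6 = 2·24 + -2·15 + 1·2 + -2·-4 = 28
  a_7 = 2·28 + -2·24 + 1·15 + -2·2 = 19
  a_8 = 2·19 + -2·28 + 1·24 + -2·15 = -24
  a_9 = 2·-24 + -2·19 + 1·28 + -2·24 = -106
  a_10 = 2·-106 + -2·-24 + 1·19 + -2·28 = -201
  a_11 = 2·-201 + -2·-106 + 1·-24 + -2·19 = -252

2,-2,1,-2 ; -252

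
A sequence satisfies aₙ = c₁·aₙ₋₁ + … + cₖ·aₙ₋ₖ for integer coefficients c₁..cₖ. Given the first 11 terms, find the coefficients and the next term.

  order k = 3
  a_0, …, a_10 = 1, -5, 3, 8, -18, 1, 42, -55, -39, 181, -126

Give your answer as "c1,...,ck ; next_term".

0,-1,3 ; -298

  a_3 = 0·3 + -1·-5 + 3·1 = 8
  a_4 = 0·8 + -1·3 + 3·-5 = -18
  a_5 = 0·-18 + -1·8 + 3·3 = 1
  a_6 = 0·1 + -1·-18 + 3·8 = 42
  a_7 = 0·42 + -1·1 + 3·-18 = -55
  a_8 = 0·-55 + -1·42 + 3·1 = -39
  a_9 = 0·-39 + -1·-55 + 3·42 = 181
  a_10 = 0·181 + -1·-39 + 3·-55 = -126
  a_11 = 0·-126 + -1·181 + 3·-39 = -298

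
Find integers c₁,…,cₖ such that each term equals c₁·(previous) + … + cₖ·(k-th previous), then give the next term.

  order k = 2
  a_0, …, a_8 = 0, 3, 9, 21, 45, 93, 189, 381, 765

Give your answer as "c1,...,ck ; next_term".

  a_2 = 3·3 + -2·0 = 9
  a_3 = 3·9 + -2·3 = 21
  a_4 = 3·21 + -2·9 = 45
  a_5 = 3·45 + -2·21 = 93
  a_6 = 3·93 + -2·45 = 189
  a_7 = 3·189 + -2·93 = 381
  a_8 = 3·381 + -2·189 = 765
  a_9 = 3·765 + -2·381 = 1533

3,-2 ; 1533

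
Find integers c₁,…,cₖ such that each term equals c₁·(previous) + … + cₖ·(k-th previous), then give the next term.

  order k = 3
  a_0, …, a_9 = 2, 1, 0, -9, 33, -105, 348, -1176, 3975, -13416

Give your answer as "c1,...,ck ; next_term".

-4,-3,-3 ; 45267

  a_3 = -4·0 + -3·1 + -3·2 = -9
  a_4 = -4·-9 + -3·0 + -3·1 = 33
  a_5 = -4·33 + -3·-9 + -3·0 = -105
  a_6 = -4·-105 + -3·33 + -3·-9 = 348
  a_7 = -4·348 + -3·-105 + -3·33 = -1176
  a_8 = -4·-1176 + -3·348 + -3·-105 = 3975
  a_9 = -4·3975 + -3·-1176 + -3·348 = -13416
  a_10 = -4·-13416 + -3·3975 + -3·-1176 = 45267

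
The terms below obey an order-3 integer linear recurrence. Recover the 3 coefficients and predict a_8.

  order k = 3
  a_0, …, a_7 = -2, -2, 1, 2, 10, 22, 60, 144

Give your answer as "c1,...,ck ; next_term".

2,2,-2 ; 364

  a_3 = 2·1 + 2·-2 + -2·-2 = 2
  a_4 = 2·2 + 2·1 + -2·-2 = 10
  a_5 = 2·10 + 2·2 + -2·1 = 22
  a_6 = 2·22 + 2·10 + -2·2 = 60
  a_7 = 2·60 + 2·22 + -2·10 = 144
  a_8 = 2·144 + 2·60 + -2·22 = 364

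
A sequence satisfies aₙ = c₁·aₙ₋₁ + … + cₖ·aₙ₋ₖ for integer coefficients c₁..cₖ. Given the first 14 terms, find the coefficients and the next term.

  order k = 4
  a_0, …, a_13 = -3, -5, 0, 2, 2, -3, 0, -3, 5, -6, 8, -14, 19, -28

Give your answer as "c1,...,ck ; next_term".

0,1,-1,1 ; 41

  a_4 = 0·2 + 1·0 + -1·-5 + 1·-3 = 2
  a_5 = 0·2 + 1·2 + -1·0 + 1·-5 = -3
  a_6 = 0·-3 + 1·2 + -1·2 + 1·0 = 0
  a_7 = 0·0 + 1·-3 + -1·2 + 1·2 = -3
  a_8 = 0·-3 + 1·0 + -1·-3 + 1·2 = 5
  a_9 = 0·5 + 1·-3 + -1·0 + 1·-3 = -6
  a_10 = 0·-6 + 1·5 + -1·-3 + 1·0 = 8
  a_11 = 0·8 + 1·-6 + -1·5 + 1·-3 = -14
  a_12 = 0·-14 + 1·8 + -1·-6 + 1·5 = 19
  a_13 = 0·19 + 1·-14 + -1·8 + 1·-6 = -28
  a_14 = 0·-28 + 1·19 + -1·-14 + 1·8 = 41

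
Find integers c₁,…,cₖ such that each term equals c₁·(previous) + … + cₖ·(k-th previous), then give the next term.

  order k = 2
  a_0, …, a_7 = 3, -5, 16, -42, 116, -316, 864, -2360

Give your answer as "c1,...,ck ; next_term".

-2,2 ; 6448

  a_2 = -2·-5 + 2·3 = 16
  a_3 = -2·16 + 2·-5 = -42
  a_4 = -2·-42 + 2·16 = 116
  a_5 = -2·116 + 2·-42 = -316
  a_6 = -2·-316 + 2·116 = 864
  a_7 = -2·864 + 2·-316 = -2360
  a_8 = -2·-2360 + 2·864 = 6448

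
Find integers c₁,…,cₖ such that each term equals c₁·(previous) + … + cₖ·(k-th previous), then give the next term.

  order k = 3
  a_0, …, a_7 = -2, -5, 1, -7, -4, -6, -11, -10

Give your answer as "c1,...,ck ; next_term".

0,1,1 ; -17

  a_3 = 0·1 + 1·-5 + 1·-2 = -7
  a_4 = 0·-7 + 1·1 + 1·-5 = -4
  a_5 = 0·-4 + 1·-7 + 1·1 = -6
  a_6 = 0·-6 + 1·-4 + 1·-7 = -11
  a_7 = 0·-11 + 1·-6 + 1·-4 = -10
  a_8 = 0·-10 + 1·-11 + 1·-6 = -17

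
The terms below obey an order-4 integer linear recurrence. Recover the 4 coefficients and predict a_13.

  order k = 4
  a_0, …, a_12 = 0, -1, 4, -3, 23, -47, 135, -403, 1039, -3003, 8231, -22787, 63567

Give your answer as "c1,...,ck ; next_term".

  a_4 = -1·-3 + 4·4 + -4·-1 + -4·0 = 23
  a_5 = -1·23 + 4·-3 + -4·4 + -4·-1 = -47
  a_6 = -1·-47 + 4·23 + -4·-3 + -4·4 = 135
  a_7 = -1·135 + 4·-47 + -4·23 + -4·-3 = -403
  a_8 = -1·-403 + 4·135 + -4·-47 + -4·23 = 1039
  a_9 = -1·1039 + 4·-403 + -4·135 + -4·-47 = -3003
  a_10 = -1·-3003 + 4·1039 + -4·-403 + -4·135 = 8231
  a_11 = -1·8231 + 4·-3003 + -4·1039 + -4·-403 = -22787
  a_12 = -1·-22787 + 4·8231 + -4·-3003 + -4·1039 = 63567
  a_13 = -1·63567 + 4·-22787 + -4·8231 + -4·-3003 = -175627

-1,4,-4,-4 ; -175627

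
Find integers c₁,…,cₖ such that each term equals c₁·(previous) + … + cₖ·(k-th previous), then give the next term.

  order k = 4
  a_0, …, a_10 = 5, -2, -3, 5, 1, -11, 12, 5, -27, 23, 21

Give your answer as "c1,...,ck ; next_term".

-1,-1,1,1 ; -66

  a_4 = -1·5 + -1·-3 + 1·-2 + 1·5 = 1
  a_5 = -1·1 + -1·5 + 1·-3 + 1·-2 = -11
  a_6 = -1·-11 + -1·1 + 1·5 + 1·-3 = 12
  a_7 = -1·12 + -1·-11 + 1·1 + 1·5 = 5
  a_8 = -1·5 + -1·12 + 1·-11 + 1·1 = -27
  a_9 = -1·-27 + -1·5 + 1·12 + 1·-11 = 23
  a_10 = -1·23 + -1·-27 + 1·5 + 1·12 = 21
  a_11 = -1·21 + -1·23 + 1·-27 + 1·5 = -66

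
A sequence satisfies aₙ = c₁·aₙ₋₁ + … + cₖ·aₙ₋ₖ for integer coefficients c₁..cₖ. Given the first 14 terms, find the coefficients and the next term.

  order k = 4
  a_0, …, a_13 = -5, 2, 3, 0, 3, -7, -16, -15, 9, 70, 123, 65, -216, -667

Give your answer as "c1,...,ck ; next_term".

  a_4 = 1·0 + -1·3 + -2·2 + -2·-5 = 3
  a_5 = 1·3 + -1·0 + -2·3 + -2·2 = -7
  a_6 = 1·-7 + -1·3 + -2·0 + -2·3 = -16
  a_7 = 1·-16 + -1·-7 + -2·3 + -2·0 = -15
  a_8 = 1·-15 + -1·-16 + -2·-7 + -2·3 = 9
  a_9 = 1·9 + -1·-15 + -2·-16 + -2·-7 = 70
  a_10 = 1·70 + -1·9 + -2·-15 + -2·-16 = 123
  a_11 = 1·123 + -1·70 + -2·9 + -2·-15 = 65
  a_12 = 1·65 + -1·123 + -2·70 + -2·9 = -216
  a_13 = 1·-216 + -1·65 + -2·123 + -2·70 = -667
  a_14 = 1·-667 + -1·-216 + -2·65 + -2·123 = -827

1,-1,-2,-2 ; -827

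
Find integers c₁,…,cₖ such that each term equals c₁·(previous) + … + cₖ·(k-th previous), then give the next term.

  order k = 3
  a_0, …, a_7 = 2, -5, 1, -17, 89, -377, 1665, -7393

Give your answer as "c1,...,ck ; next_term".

-4,1,-4 ; 32745

  a_3 = -4·1 + 1·-5 + -4·2 = -17
  a_4 = -4·-17 + 1·1 + -4·-5 = 89
  a_5 = -4·89 + 1·-17 + -4·1 = -377
  a_6 = -4·-377 + 1·89 + -4·-17 = 1665
  a_7 = -4·1665 + 1·-377 + -4·89 = -7393
  a_8 = -4·-7393 + 1·1665 + -4·-377 = 32745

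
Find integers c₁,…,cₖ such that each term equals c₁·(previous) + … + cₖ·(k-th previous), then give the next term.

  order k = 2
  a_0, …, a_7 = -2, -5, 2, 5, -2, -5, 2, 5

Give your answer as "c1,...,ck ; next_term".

0,-1 ; -2

  a_2 = 0·-5 + -1·-2 = 2
  a_3 = 0·2 + -1·-5 = 5
  a_4 = 0·5 + -1·2 = -2
  a_5 = 0·-2 + -1·5 = -5
  a_6 = 0·-5 + -1·-2 = 2
  a_7 = 0·2 + -1·-5 = 5
  a_8 = 0·5 + -1·2 = -2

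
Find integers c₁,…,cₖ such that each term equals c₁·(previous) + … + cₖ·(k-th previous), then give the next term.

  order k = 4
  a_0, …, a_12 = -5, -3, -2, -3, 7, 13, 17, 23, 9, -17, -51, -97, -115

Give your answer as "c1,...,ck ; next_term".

1,0,0,-2 ; -81

  a_4 = 1·-3 + 0·-2 + 0·-3 + -2·-5 = 7
  a_5 = 1·7 + 0·-3 + 0·-2 + -2·-3 = 13
  a_6 = 1·13 + 0·7 + 0·-3 + -2·-2 = 17
  a_7 = 1·17 + 0·13 + 0·7 + -2·-3 = 23
  a_8 = 1·23 + 0·17 + 0·13 + -2·7 = 9
  a_9 = 1·9 + 0·23 + 0·17 + -2·13 = -17
  a_10 = 1·-17 + 0·9 + 0·23 + -2·17 = -51
  a_11 = 1·-51 + 0·-17 + 0·9 + -2·23 = -97
  a_12 = 1·-97 + 0·-51 + 0·-17 + -2·9 = -115
  a_13 = 1·-115 + 0·-97 + 0·-51 + -2·-17 = -81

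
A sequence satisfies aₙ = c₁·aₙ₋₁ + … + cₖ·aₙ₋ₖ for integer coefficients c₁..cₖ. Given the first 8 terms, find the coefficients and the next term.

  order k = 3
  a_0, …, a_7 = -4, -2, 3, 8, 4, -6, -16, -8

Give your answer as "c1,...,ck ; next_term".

0,0,-2 ; 12

  a_3 = 0·3 + 0·-2 + -2·-4 = 8
  a_4 = 0·8 + 0·3 + -2·-2 = 4
  a_5 = 0·4 + 0·8 + -2·3 = -6
  a_6 = 0·-6 + 0·4 + -2·8 = -16
  a_7 = 0·-16 + 0·-6 + -2·4 = -8
  a_8 = 0·-8 + 0·-16 + -2·-6 = 12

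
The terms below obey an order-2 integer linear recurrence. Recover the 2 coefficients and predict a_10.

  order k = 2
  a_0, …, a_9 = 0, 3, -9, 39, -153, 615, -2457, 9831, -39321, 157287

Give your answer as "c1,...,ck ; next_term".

-3,4 ; -629145

  a_2 = -3·3 + 4·0 = -9
  a_3 = -3·-9 + 4·3 = 39
  a_4 = -3·39 + 4·-9 = -153
  a_5 = -3·-153 + 4·39 = 615
  a_6 = -3·615 + 4·-153 = -2457
  a_7 = -3·-2457 + 4·615 = 9831
  a_8 = -3·9831 + 4·-2457 = -39321
  a_9 = -3·-39321 + 4·9831 = 157287
  a_10 = -3·157287 + 4·-39321 = -629145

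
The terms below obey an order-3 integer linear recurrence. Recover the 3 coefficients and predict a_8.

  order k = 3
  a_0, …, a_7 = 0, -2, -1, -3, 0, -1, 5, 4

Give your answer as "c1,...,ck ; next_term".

1,1,-2 ; 11

  a_3 = 1·-1 + 1·-2 + -2·0 = -3
  a_4 = 1·-3 + 1·-1 + -2·-2 = 0
  a_5 = 1·0 + 1·-3 + -2·-1 = -1
  a_6 = 1·-1 + 1·0 + -2·-3 = 5
  a_7 = 1·5 + 1·-1 + -2·0 = 4
  a_8 = 1·4 + 1·5 + -2·-1 = 11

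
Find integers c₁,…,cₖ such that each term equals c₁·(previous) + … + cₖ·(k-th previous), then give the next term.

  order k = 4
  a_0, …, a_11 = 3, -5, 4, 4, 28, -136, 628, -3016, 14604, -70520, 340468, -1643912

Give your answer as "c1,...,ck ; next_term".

-4,3,-4,4 ; 7937548

  a_4 = -4·4 + 3·4 + -4·-5 + 4·3 = 28
  a_5 = -4·28 + 3·4 + -4·4 + 4·-5 = -136
  a_6 = -4·-136 + 3·28 + -4·4 + 4·4 = 628
  a_7 = -4·628 + 3·-136 + -4·28 + 4·4 = -3016
  a_8 = -4·-3016 + 3·628 + -4·-136 + 4·28 = 14604
  a_9 = -4·14604 + 3·-3016 + -4·628 + 4·-136 = -70520
  a_10 = -4·-70520 + 3·14604 + -4·-3016 + 4·628 = 340468
  a_11 = -4·340468 + 3·-70520 + -4·14604 + 4·-3016 = -1643912
  a_12 = -4·-1643912 + 3·340468 + -4·-70520 + 4·14604 = 7937548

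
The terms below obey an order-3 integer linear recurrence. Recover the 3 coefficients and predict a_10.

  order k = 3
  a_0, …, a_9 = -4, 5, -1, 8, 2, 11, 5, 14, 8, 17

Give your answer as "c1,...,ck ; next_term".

  a_3 = 1·-1 + 1·5 + -1·-4 = 8
  a_4 = 1·8 + 1·-1 + -1·5 = 2
  a_5 = 1·2 + 1·8 + -1·-1 = 11
  a_6 = 1·11 + 1·2 + -1·8 = 5
  a_7 = 1·5 + 1·11 + -1·2 = 14
  a_8 = 1·14 + 1·5 + -1·11 = 8
  a_9 = 1·8 + 1·14 + -1·5 = 17
  a_10 = 1·17 + 1·8 + -1·14 = 11

1,1,-1 ; 11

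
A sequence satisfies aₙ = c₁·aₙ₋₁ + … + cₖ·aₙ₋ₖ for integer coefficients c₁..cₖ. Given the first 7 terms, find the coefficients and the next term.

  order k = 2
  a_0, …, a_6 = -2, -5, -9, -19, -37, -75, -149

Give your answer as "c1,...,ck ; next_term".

  a_2 = 1·-5 + 2·-2 = -9
  a_3 = 1·-9 + 2·-5 = -19
  a_4 = 1·-19 + 2·-9 = -37
  a_5 = 1·-37 + 2·-19 = -75
  a_6 = 1·-75 + 2·-37 = -149
  a_7 = 1·-149 + 2·-75 = -299

1,2 ; -299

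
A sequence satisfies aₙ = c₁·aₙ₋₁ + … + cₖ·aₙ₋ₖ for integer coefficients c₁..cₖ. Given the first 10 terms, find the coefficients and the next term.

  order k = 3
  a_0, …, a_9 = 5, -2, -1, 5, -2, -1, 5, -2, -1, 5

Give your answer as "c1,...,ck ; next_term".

  a_3 = 0·-1 + 0·-2 + 1·5 = 5
  a_4 = 0·5 + 0·-1 + 1·-2 = -2
  a_5 = 0·-2 + 0·5 + 1·-1 = -1
  a_6 = 0·-1 + 0·-2 + 1·5 = 5
  a_7 = 0·5 + 0·-1 + 1·-2 = -2
  a_8 = 0·-2 + 0·5 + 1·-1 = -1
  a_9 = 0·-1 + 0·-2 + 1·5 = 5
  a_10 = 0·5 + 0·-1 + 1·-2 = -2

0,0,1 ; -2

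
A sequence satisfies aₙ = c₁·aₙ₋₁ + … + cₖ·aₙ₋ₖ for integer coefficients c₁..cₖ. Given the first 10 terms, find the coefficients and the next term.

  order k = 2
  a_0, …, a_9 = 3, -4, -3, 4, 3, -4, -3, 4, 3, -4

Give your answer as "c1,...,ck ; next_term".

0,-1 ; -3

  a_2 = 0·-4 + -1·3 = -3
  a_3 = 0·-3 + -1·-4 = 4
  a_4 = 0·4 + -1·-3 = 3
  a_5 = 0·3 + -1·4 = -4
  a_6 = 0·-4 + -1·3 = -3
  a_7 = 0·-3 + -1·-4 = 4
  a_8 = 0·4 + -1·-3 = 3
  a_9 = 0·3 + -1·4 = -4
  a_10 = 0·-4 + -1·3 = -3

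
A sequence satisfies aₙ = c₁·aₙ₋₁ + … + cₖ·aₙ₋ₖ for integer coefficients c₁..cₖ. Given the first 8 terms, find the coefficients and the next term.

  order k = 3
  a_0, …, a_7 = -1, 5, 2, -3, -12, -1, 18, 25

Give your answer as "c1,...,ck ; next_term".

0,-1,-2 ; -16

  a_3 = 0·2 + -1·5 + -2·-1 = -3
  a_4 = 0·-3 + -1·2 + -2·5 = -12
  a_5 = 0·-12 + -1·-3 + -2·2 = -1
  a_6 = 0·-1 + -1·-12 + -2·-3 = 18
  a_7 = 0·18 + -1·-1 + -2·-12 = 25
  a_8 = 0·25 + -1·18 + -2·-1 = -16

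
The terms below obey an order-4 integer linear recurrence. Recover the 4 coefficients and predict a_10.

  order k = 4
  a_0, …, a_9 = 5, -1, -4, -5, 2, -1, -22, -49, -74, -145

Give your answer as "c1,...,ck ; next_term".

2,-1,2,2 ; -358

  a_4 = 2·-5 + -1·-4 + 2·-1 + 2·5 = 2
  a_5 = 2·2 + -1·-5 + 2·-4 + 2·-1 = -1
  a_6 = 2·-1 + -1·2 + 2·-5 + 2·-4 = -22
  a_7 = 2·-22 + -1·-1 + 2·2 + 2·-5 = -49
  a_8 = 2·-49 + -1·-22 + 2·-1 + 2·2 = -74
  a_9 = 2·-74 + -1·-49 + 2·-22 + 2·-1 = -145
  a_10 = 2·-145 + -1·-74 + 2·-49 + 2·-22 = -358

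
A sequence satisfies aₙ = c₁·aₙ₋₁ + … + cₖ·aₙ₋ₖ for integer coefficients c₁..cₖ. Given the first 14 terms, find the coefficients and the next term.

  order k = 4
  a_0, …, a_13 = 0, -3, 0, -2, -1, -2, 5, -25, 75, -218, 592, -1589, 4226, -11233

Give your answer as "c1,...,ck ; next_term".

  a_4 = -4·-2 + -3·0 + 3·-3 + 4·0 = -1
  a_5 = -4·-1 + -3·-2 + 3·0 + 4·-3 = -2
  a_6 = -4·-2 + -3·-1 + 3·-2 + 4·0 = 5
  a_7 = -4·5 + -3·-2 + 3·-1 + 4·-2 = -25
  a_8 = -4·-25 + -3·5 + 3·-2 + 4·-1 = 75
  a_9 = -4·75 + -3·-25 + 3·5 + 4·-2 = -218
  a_10 = -4·-218 + -3·75 + 3·-25 + 4·5 = 592
  a_11 = -4·592 + -3·-218 + 3·75 + 4·-25 = -1589
  a_12 = -4·-1589 + -3·592 + 3·-218 + 4·75 = 4226
  a_13 = -4·4226 + -3·-1589 + 3·592 + 4·-218 = -11233
  a_14 = -4·-11233 + -3·4226 + 3·-1589 + 4·592 = 29855

-4,-3,3,4 ; 29855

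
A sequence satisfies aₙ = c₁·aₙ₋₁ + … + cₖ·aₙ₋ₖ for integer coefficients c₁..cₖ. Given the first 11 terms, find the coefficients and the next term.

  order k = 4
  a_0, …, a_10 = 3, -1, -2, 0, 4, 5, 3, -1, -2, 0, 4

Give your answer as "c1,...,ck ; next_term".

1,0,-1,1 ; 5

  a_4 = 1·0 + 0·-2 + -1·-1 + 1·3 = 4
  a_5 = 1·4 + 0·0 + -1·-2 + 1·-1 = 5
  a_6 = 1·5 + 0·4 + -1·0 + 1·-2 = 3
  a_7 = 1·3 + 0·5 + -1·4 + 1·0 = -1
  a_8 = 1·-1 + 0·3 + -1·5 + 1·4 = -2
  a_9 = 1·-2 + 0·-1 + -1·3 + 1·5 = 0
  a_10 = 1·0 + 0·-2 + -1·-1 + 1·3 = 4
  a_11 = 1·4 + 0·0 + -1·-2 + 1·-1 = 5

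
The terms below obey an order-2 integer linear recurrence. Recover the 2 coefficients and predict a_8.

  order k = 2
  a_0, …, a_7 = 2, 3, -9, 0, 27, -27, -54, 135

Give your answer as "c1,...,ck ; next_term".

  a_2 = -1·3 + -3·2 = -9
  a_3 = -1·-9 + -3·3 = 0
  a_4 = -1·0 + -3·-9 = 27
  a_5 = -1·27 + -3·0 = -27
  a_6 = -1·-27 + -3·27 = -54
  a_7 = -1·-54 + -3·-27 = 135
  a_8 = -1·135 + -3·-54 = 27

-1,-3 ; 27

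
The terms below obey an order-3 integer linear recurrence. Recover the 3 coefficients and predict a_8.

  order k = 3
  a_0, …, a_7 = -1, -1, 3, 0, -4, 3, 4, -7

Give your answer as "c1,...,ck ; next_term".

0,-1,1 ; -1

  a_3 = 0·3 + -1·-1 + 1·-1 = 0
  a_4 = 0·0 + -1·3 + 1·-1 = -4
  a_5 = 0·-4 + -1·0 + 1·3 = 3
  a_6 = 0·3 + -1·-4 + 1·0 = 4
  a_7 = 0·4 + -1·3 + 1·-4 = -7
  a_8 = 0·-7 + -1·4 + 1·3 = -1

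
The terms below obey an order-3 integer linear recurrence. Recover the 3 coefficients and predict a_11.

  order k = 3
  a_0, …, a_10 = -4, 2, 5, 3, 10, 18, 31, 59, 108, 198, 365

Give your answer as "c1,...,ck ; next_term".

1,1,1 ; 671

  a_3 = 1·5 + 1·2 + 1·-4 = 3
  a_4 = 1·3 + 1·5 + 1·2 = 10
  a_5 = 1·10 + 1·3 + 1·5 = 18
  a_6 = 1·18 + 1·10 + 1·3 = 31
  a_7 = 1·31 + 1·18 + 1·10 = 59
  a_8 = 1·59 + 1·31 + 1·18 = 108
  a_9 = 1·108 + 1·59 + 1·31 = 198
  a_10 = 1·198 + 1·108 + 1·59 = 365
  a_11 = 1·365 + 1·198 + 1·108 = 671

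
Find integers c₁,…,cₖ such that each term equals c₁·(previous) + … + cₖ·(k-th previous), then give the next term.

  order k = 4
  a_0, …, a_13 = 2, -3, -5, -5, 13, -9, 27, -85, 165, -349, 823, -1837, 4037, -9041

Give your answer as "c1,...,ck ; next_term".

  a_4 = -1·-5 + 1·-5 + -3·-3 + 2·2 = 13
  a_5 = -1·13 + 1·-5 + -3·-5 + 2·-3 = -9
  a_6 = -1·-9 + 1·13 + -3·-5 + 2·-5 = 27
  a_7 = -1·27 + 1·-9 + -3·13 + 2·-5 = -85
  a_8 = -1·-85 + 1·27 + -3·-9 + 2·13 = 165
  a_9 = -1·165 + 1·-85 + -3·27 + 2·-9 = -349
  a_10 = -1·-349 + 1·165 + -3·-85 + 2·27 = 823
  a_11 = -1·823 + 1·-349 + -3·165 + 2·-85 = -1837
  a_12 = -1·-1837 + 1·823 + -3·-349 + 2·165 = 4037
  a_13 = -1·4037 + 1·-1837 + -3·823 + 2·-349 = -9041
  a_14 = -1·-9041 + 1·4037 + -3·-1837 + 2·823 = 20235

-1,1,-3,2 ; 20235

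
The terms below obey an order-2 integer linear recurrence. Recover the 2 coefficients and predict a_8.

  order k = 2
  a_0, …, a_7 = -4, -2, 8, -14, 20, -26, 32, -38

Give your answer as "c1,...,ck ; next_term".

-2,-1 ; 44

  a_2 = -2·-2 + -1·-4 = 8
  a_3 = -2·8 + -1·-2 = -14
  a_4 = -2·-14 + -1·8 = 20
  a_5 = -2·20 + -1·-14 = -26
  a_6 = -2·-26 + -1·20 = 32
  a_7 = -2·32 + -1·-26 = -38
  a_8 = -2·-38 + -1·32 = 44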